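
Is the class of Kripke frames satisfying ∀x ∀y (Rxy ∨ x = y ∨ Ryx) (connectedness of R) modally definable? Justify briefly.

Any modally definable frame class is closed under disjoint unions.
Take 2 disjoint single-world reflexive frames: each is trivially connected, but their disjoint union has 2 worlds with no edge between distinct components, so it is not connected.
Hence connectedness of R is not modally definable.

Not modally definable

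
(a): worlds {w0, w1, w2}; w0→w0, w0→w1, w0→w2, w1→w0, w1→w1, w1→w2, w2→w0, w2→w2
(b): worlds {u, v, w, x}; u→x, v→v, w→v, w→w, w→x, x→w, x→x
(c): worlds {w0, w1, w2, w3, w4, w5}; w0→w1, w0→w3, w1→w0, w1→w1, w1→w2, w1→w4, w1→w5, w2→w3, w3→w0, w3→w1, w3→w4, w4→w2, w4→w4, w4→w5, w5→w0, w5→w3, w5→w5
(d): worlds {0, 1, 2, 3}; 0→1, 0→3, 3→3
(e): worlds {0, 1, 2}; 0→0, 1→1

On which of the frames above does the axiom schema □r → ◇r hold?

(a), (b), (c)

The schema corresponds to seriality: ∀x ∃y Rxy.
(a): ✓.
(b): ✓.
(c): ✓.
(d): fails — world 1 has no successor.
(e): fails — world 2 has no successor.
Valid on: (a), (b), (c).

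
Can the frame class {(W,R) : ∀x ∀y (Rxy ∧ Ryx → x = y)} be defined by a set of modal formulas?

Not modally definable

If a class were modally definable it would be closed under surjective bounded morphisms (Goldblatt–Thomason).
The 8-cycle (worlds 0,1,2,3,4,5,6,7 with 0→1→2→3→4→5→6→7→0) is antisymmetric. Sending even-indexed worlds to s and odd-indexed worlds to t is a surjective bounded morphism onto the two-world frame with s↔t, which is not antisymmetric.
So no modal formula (or set of formulas) defines exactly the antisymmetric frames.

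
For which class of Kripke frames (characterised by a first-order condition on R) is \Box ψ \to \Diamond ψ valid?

seriality

Suppose □ψ→◇ψ is valid. At any x set V(ψ)=W. Then □ψ at x, so ◇ψ at x, so x has a successor.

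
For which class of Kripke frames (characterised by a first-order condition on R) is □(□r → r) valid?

Shift-reflexivity

Suppose □(□r→r) is valid. Take Rxy and set V(r)={w : Ryw}. Then at y, □r holds; since □(□r→r) at x, □r→r at y, so r at y, i.e. Ryy.
Conversely, any frame satisfying ∀x ∀y (Rxy → Ryy) validates the schema.
So the correspondent is shift-reflexivity.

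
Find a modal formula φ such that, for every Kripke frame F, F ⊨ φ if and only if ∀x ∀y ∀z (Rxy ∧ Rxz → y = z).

This is partial functionality; the standard corresponding axiom is CD: ◇p → □p.
Suppose ◇p→□p is valid. Take Rxy, Rxz and set V(p)={y}. Then ◇p at x, so □p at x, so p at z, i.e. z=y.

◇p → □p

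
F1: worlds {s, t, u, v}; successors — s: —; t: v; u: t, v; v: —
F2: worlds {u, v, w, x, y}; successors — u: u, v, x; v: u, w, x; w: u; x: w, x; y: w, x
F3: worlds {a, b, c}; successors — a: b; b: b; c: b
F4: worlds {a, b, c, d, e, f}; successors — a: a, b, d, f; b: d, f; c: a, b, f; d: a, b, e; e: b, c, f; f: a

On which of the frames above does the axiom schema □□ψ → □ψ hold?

Frame correspondent (Sahlqvist): ∀x ∀y (Rxy → ∃z (Rxz ∧ Rzy)) — i.e. density.
F1: fails — Rtv but no z with Rtz and Rzv.
F2: ✓.
F3: ✓.
F4: fails — Rbf but no z with Rbz and Rzf.

F2, F3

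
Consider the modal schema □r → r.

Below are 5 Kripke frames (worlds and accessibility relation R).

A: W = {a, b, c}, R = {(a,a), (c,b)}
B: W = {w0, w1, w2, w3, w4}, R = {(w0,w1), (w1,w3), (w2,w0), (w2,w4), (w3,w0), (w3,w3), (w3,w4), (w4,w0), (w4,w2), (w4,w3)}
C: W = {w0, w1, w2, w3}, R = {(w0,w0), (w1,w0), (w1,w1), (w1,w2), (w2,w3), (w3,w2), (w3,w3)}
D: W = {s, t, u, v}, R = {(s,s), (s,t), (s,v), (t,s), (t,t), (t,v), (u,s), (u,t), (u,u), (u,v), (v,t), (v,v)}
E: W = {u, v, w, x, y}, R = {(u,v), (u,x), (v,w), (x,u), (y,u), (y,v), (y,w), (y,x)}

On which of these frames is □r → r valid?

The schema corresponds to reflexivity: ∀x Rxx.
A: fails — world b does not see itself.
B: fails — world w0 does not see itself.
C: fails — world w2 does not see itself.
D: ✓.
E: fails — world u does not see itself.
Valid on: D.

D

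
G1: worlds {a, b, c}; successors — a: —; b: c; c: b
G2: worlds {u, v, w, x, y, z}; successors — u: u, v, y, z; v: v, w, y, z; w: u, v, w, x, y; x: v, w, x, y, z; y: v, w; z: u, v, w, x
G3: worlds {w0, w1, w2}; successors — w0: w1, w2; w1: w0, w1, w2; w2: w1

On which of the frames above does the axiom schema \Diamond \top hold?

This is the axiom for seriality; its first-order frame correspondent is \forall x \exists y Rxy.
G1: fails — world a has no successor.
G2: satisfies the condition.
G3: satisfies the condition.
Valid on: G2, G3.

G2, G3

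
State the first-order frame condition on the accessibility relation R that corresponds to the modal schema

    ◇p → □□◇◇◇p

∀x ∀y ∀z ((xRy ∧ xR²z) → ∃w (y = w ∧ zR³w))

This is a Sahlqvist (Geach-type) schema ◇^1□^0p → □^2◇^3p.
Minimal-valuation argument: fix x; take any y with xR^1y and any z with xR^2z. Set V(p) to the set of worlds R-reachable from y in exactly 0 steps. Then □^0p holds at y, so the antecedent holds at x; validity forces ◇^3p at z, giving a w with zR^3w and yR^0w.
First-order correspondent: ∀x ∀y ∀z ((xRy ∧ xR²z) → ∃w (y = w ∧ zR³w)).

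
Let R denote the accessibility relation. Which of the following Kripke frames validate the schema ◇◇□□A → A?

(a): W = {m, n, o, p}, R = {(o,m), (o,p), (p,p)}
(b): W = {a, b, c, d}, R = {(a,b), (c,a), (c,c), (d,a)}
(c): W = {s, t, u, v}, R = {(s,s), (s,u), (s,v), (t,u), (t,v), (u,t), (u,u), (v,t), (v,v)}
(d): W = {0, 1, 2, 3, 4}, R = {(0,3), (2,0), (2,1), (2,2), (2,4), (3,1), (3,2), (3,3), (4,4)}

This is the axiom for a generalized confluence (Geach) condition; its first-order frame correspondent is ∀x ∀y (xR²y → ∃w (yR²w ∧ x = w)).
(a): fails — oR²p but no w with pR²w and o=w.
(b): fails — cR²a but no w with aR²w and c=w.
(c): fails — sR²t but no w with tR²w and s=w.
(d): fails — 0R²1 but no w with 1R²w and 0=w.
Valid on no frame.

none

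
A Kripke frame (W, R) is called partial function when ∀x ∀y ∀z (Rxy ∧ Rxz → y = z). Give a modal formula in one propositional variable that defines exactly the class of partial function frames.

The condition is partial functionality. The CD schema ◇p → □p defines it.

◇p → □p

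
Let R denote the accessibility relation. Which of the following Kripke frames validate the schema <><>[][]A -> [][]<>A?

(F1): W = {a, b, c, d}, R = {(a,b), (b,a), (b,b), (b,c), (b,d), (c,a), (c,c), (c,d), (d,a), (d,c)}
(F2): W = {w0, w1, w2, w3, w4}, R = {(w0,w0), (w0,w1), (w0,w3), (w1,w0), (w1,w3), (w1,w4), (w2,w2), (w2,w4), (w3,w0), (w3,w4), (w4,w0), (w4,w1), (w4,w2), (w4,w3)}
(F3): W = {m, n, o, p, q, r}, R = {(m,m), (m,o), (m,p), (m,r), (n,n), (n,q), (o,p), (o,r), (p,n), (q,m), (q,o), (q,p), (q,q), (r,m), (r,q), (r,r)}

(F1), (F2)

The schema corresponds to a generalized confluence (Geach) condition: forall x forall y forall z ((x R^2 y & x R^2 z) -> exists w (y R^2 w & zRw)).
(F1): holds.
(F2): holds.
(F3): fails — mR²p, mR²m but no w with pR²w and mRw.
Valid on: (F1), (F2).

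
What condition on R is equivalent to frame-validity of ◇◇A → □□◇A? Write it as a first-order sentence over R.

This is a Sahlqvist (Geach-type) schema ◇^2□^0A → □^2◇^1A.
Minimal-valuation argument: fix x; take any y with xR^2y and any z with xR^2z. Set V(A) to the set of worlds R-reachable from y in exactly 0 steps. Then □^0A holds at y, so the antecedent holds at x; validity forces ◇^1A at z, giving a w with zR^1w and yR^0w.
First-order correspondent: ∀x ∀y ∀z ((xR²y ∧ xR²z) → ∃w (y = w ∧ zRw)).

∀x ∀y ∀z ((xR²y ∧ xR²z) → ∃w (y = w ∧ zRw))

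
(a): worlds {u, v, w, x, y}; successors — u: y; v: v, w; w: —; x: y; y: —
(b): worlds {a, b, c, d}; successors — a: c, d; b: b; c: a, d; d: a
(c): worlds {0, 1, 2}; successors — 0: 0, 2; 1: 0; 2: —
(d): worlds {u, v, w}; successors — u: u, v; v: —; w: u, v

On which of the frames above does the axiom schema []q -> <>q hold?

The schema corresponds to seriality: forall x exists y Rxy.
(a): fails — world w has no successor.
(b): ✓.
(c): fails — world 2 has no successor.
(d): fails — world v has no successor.
Valid on: (b).

(b)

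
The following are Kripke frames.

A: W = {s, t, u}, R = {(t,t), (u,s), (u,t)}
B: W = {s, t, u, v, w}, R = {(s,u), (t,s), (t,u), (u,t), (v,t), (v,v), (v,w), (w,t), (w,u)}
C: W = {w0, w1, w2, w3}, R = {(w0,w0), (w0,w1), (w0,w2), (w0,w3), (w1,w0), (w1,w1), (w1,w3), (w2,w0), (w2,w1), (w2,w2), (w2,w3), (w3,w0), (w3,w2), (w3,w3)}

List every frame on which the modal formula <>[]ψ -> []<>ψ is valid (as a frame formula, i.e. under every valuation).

This is the axiom for convergence; its first-order frame correspondent is forall x forall y forall z (Rxy & Rxz -> exists w (Ryw & Rzw)).
A: fails — Rus and Rus but s and s have no common successor.
B: fails — Rts and Rtu but s and u have no common successor.
C: holds.

C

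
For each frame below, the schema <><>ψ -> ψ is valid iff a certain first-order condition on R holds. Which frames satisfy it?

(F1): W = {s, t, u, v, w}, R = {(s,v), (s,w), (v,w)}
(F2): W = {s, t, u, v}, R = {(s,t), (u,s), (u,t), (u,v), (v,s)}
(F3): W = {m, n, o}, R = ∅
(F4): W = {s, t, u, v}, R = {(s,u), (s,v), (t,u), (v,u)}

The schema corresponds to a generalized confluence (Geach) condition: forall x forall y (x R^2 y -> exists w (y = w & x = w)).
(F1): fails — sR²w but w ≠ s.
(F2): fails — uR²s but s ≠ u.
(F3): satisfies the condition.
(F4): fails — sR²u but u ≠ s.

(F3)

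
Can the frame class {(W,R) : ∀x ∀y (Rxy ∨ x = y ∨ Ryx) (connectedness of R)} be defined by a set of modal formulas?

Any modally definable frame class is closed under disjoint unions.
Take 2 disjoint single-world reflexive frames: each is trivially connected, but their disjoint union has 2 worlds with no edge between distinct components, so it is not connected.
So no modal formula (or set of formulas) defines exactly the connected frames.

No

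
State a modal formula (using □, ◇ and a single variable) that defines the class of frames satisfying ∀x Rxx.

A defining formula is □p → p (the T axiom).
Suppose □p→p is valid. At any x set V(p)={w : Rxw}. Then □p holds at x, so p holds at x, i.e. Rxx.

□p → p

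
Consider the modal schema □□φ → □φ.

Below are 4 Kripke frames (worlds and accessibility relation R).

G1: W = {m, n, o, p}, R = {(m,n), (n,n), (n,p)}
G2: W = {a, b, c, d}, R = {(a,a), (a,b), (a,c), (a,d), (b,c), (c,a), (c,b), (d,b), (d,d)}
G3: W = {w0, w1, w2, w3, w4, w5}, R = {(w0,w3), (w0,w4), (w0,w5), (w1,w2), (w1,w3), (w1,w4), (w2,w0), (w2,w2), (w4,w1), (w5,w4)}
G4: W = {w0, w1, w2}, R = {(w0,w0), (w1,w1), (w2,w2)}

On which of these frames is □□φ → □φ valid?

G1, G4

The schema corresponds to density: ∀x ∀y (Rxy → ∃z (Rxz ∧ Rzy)).
G1: ✓.
G2: fails — Rbc but no z with Rbz and Rzc.
G3: fails — Rw1w3 but no z with Rw1z and Rzw3.
G4: ✓.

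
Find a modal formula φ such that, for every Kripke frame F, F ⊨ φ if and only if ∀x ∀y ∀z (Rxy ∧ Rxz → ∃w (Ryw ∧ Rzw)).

This is convergence; the standard corresponding axiom is .2: ◇□s → □◇s.

◇□s → □◇s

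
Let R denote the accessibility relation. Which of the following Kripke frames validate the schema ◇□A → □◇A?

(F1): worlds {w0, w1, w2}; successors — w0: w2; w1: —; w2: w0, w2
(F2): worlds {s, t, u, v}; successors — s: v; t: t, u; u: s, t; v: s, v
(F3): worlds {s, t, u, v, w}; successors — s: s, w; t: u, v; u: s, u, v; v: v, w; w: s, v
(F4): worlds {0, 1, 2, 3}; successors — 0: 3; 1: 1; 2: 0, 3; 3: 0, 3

Frame correspondent (Sahlqvist): ∀x ∀y ∀z (Rxy ∧ Rxz → ∃w (Ryw ∧ Rzw)) — i.e. convergence.
(F1): condition met.
(F2): fails — Rut and Rus but t and s have no common successor.
(F3): condition met.
(F4): condition met.

(F1), (F3), (F4)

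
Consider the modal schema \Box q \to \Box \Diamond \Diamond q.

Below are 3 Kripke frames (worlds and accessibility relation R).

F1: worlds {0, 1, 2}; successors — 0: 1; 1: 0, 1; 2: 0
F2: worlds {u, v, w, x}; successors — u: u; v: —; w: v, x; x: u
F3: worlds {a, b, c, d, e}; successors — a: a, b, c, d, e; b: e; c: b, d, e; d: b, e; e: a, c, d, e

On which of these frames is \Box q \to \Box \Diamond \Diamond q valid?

The schema corresponds to a generalized confluence (Geach) condition: \forall x \forall z (xRz \to \exists w (xRw \wedge z R^2 w)).
F1: holds.
F2: fails — wRv but no t with wRt and vR²t.
F3: holds.

F1, F3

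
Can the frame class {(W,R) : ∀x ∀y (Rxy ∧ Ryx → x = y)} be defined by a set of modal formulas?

Modal frame validity is preserved under surjective bounded morphisms.
The 6-cycle (worlds s,t,u,v,w,x with s→t→u→v→w→x→s) is antisymmetric. Sending even-indexed worlds to • and odd-indexed worlds to ∘ is a surjective bounded morphism onto the two-world frame with •↔∘, which is not antisymmetric.
Hence antisymmetry is not modally definable.

Not modally definable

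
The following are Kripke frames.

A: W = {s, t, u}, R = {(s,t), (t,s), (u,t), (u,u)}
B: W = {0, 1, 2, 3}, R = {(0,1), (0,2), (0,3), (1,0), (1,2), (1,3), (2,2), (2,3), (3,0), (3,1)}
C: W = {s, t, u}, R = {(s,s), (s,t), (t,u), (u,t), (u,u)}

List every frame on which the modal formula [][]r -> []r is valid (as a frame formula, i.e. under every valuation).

B, C

The schema corresponds to density: forall x forall y (Rxy -> exists z (Rxz & Rzy)).
A: fails — Rts but no z with Rtz and Rzs.
B: ✓.
C: ✓.
Valid on: B, C.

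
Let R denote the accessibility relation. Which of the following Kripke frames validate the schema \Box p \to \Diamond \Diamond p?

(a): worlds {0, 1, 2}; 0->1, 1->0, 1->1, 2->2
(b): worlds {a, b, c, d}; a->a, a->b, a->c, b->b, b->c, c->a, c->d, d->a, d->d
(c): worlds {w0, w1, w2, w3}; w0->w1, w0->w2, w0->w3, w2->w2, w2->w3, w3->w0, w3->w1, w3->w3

(a), (b)

This is the axiom for a generalized confluence (Geach) condition; its first-order frame correspondent is \forall x \exists w (xRw \wedge x R^2 w).
(a): condition met.
(b): condition met.
(c): fails — at w1 but no w with w1Rw and w1R²w.
Valid on: (a), (b).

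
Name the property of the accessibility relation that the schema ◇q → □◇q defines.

Suppose ◇q→□◇q is valid. Take Rxy, Rxz and set V(q)={y}. Then ◇q at x, so □◇q at x, so ◇q at z, so some w with Rzw has q; w=y, i.e. Rzy. By symmetry of the argument, Ryz.

The Euclidean property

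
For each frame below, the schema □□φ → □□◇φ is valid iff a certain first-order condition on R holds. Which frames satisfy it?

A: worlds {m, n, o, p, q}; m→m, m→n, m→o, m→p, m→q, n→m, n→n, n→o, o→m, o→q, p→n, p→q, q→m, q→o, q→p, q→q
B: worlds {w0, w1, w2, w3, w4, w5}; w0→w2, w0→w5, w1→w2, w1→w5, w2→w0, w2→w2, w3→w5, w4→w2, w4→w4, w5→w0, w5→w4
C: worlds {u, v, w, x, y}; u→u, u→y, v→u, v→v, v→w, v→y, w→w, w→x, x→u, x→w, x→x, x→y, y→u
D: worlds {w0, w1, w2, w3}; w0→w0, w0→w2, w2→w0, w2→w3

The schema corresponds to a generalized confluence (Geach) condition: ∀x ∀z (xR²z → ∃w (xR²w ∧ zRw)).
A: holds.
B: fails — w3R²w0 but no w with w3R²w and w0Rw.
C: holds.
D: fails — w0R²w3 but no w with w0R²w and w3Rw.
Valid on: A, C.

A, C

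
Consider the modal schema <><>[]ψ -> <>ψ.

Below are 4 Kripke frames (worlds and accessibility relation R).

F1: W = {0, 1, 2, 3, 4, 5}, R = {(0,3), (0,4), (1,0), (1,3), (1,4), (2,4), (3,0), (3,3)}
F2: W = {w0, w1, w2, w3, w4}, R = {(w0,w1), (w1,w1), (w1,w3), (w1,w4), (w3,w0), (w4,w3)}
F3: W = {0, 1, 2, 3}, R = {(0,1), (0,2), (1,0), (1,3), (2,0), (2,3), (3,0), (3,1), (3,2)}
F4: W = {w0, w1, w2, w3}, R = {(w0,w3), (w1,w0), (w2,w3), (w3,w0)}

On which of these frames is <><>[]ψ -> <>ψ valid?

This is the axiom for a generalized confluence (Geach) condition; its first-order frame correspondent is forall x forall y (x R^2 y -> exists w (yRw & xRw)).
F1: fails — 1R²4 but no w with 4Rw and 1Rw.
F2: fails — w0R²w3 but no w with w3Rw and w0Rw.
F3: fails — 1R²0 but no w with 0Rw and 1Rw.
F4: satisfies the condition.
Valid on: F4.

F4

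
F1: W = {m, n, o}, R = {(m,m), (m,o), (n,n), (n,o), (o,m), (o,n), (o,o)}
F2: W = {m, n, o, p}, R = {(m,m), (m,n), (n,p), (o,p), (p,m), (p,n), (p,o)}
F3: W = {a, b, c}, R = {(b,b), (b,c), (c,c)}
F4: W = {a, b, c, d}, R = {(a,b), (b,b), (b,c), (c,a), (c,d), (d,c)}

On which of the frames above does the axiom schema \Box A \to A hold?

F1

The schema corresponds to reflexivity: \forall x Rxx.
F1: holds.
F2: fails — world n does not see itself.
F3: fails — world a does not see itself.
F4: fails — world a does not see itself.
Valid on: F1.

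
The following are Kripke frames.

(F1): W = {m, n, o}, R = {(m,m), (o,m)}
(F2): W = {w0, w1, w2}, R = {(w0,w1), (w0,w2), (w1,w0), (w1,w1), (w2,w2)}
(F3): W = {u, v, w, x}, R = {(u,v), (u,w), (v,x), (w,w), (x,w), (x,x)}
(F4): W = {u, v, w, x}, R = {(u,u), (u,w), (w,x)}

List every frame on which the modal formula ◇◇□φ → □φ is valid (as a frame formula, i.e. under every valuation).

Frame correspondent (Sahlqvist): ∀x ∀y ∀z ((xR²y ∧ xRz) → ∃w (yRw ∧ z = w)) — i.e. a generalized confluence (Geach) condition.
(F1): satisfies the condition.
(F2): fails — w0R²w1, w0Rw2 but no w with w1Rw and w2=w.
(F3): fails — uR²w, uRv but no t with wRt and v=t.
(F4): fails — uR²w, uRu but no t with wRt and u=t.

(F1)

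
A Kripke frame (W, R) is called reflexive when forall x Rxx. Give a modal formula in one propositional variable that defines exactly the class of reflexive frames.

This is reflexivity; the standard corresponding axiom is T: □ψ → ψ.
Suppose □ψ→ψ is valid. At any x set V(ψ)={w : Rxw}. Then □ψ holds at x, so ψ holds at x, i.e. Rxx.

□ψ → ψ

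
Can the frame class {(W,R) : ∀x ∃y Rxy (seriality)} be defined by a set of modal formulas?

Definable; □r → ◇r defines it

Yes: it is seriality, defined by the D schema □r → ◇r.
Suppose □r→◇r is valid. At any x set V(r)=W. Then □r at x, so ◇r at x, so x has a successor.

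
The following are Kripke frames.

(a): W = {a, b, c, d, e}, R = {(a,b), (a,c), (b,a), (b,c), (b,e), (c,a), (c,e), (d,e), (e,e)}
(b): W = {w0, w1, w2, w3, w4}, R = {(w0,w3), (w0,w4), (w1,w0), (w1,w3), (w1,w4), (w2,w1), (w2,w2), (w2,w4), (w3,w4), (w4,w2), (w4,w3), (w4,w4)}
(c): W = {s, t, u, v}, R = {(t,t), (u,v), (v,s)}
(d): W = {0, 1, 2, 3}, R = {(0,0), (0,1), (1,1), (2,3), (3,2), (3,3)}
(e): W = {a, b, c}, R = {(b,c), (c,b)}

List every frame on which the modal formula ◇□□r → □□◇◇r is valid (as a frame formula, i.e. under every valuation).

(a), (b), (d)

The schema corresponds to a generalized confluence (Geach) condition: ∀x ∀y ∀z ((xRy ∧ xR²z) → ∃w (yR²w ∧ zR²w)).
(a): ✓.
(b): ✓.
(c): fails — uRv, uR²s but no w with vR²w and sR²w.
(d): ✓.
(e): fails — bRc, bR²b but no w with cR²w and bR²w.
Valid on: (a), (b), (d).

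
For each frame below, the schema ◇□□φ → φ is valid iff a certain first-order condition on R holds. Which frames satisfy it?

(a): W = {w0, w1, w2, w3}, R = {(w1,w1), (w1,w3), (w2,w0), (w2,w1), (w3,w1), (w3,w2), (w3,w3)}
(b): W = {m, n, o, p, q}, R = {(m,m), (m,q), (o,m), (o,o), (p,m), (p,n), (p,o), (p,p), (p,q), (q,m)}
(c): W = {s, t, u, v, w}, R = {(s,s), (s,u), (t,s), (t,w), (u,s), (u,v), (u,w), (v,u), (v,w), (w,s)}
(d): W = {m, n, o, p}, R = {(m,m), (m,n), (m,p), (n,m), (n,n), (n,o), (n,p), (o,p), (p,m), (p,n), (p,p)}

Frame correspondent (Sahlqvist): ∀x ∀y (xRy → ∃w (yR²w ∧ x = w)) — i.e. a generalized confluence (Geach) condition.
(a): fails — w2Rw0 but no w with w0R²w and w2=w.
(b): fails — oRm but no w with mR²w and o=w.
(c): fails — tRs but no w* with sR²w* and t=w*.
(d): satisfies the condition.

(d)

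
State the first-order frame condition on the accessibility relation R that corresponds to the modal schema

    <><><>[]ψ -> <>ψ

forall x forall y (x R^3 y -> exists w (yRw & xRw))

This is a Sahlqvist (Geach-type) schema ◇^3□^1ψ → □^0◇^1ψ.
Minimal-valuation argument: fix x; take any y with xR^3y and any z with xR^0z. Set V(ψ) to the set of worlds R-reachable from y in exactly 1 step. Then □^1ψ holds at y, so the antecedent holds at x; validity forces ◇^1ψ at z, giving a w with zR^1w and yR^1w.
First-order correspondent: forall x forall y (x R^3 y -> exists w (yRw & xRw)).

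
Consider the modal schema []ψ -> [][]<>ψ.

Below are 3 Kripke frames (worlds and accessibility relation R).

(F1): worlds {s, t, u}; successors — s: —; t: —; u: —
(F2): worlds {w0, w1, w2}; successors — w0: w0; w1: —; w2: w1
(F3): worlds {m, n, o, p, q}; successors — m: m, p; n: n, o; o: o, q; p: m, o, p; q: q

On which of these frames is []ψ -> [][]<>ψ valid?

(F1), (F2)

Frame correspondent (Sahlqvist): forall x forall z (x R^2 z -> exists w (xRw & zRw)) — i.e. a generalized confluence (Geach) condition.
(F1): satisfies the condition.
(F2): satisfies the condition.
(F3): fails — mR²o but no w with mRw and oRw.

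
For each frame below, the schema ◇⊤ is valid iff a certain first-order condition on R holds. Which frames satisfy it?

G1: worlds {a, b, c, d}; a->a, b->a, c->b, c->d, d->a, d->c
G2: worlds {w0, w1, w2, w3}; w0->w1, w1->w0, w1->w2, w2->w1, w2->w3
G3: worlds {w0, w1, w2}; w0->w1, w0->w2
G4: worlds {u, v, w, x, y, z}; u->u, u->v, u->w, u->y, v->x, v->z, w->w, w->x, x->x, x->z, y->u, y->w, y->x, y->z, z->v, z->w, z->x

G1, G4

Frame correspondent (Sahlqvist): ∀x ∃y Rxy — i.e. seriality.
G1: condition met.
G2: fails — world w3 has no successor.
G3: fails — world w1 has no successor.
G4: condition met.
Valid on: G1, G4.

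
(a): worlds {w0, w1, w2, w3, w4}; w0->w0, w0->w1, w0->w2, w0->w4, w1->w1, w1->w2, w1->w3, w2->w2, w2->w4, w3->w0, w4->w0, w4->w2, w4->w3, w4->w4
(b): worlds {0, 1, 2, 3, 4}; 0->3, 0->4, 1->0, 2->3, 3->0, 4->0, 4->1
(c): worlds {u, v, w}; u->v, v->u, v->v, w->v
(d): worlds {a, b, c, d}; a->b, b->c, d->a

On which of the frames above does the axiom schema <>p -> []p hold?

(d)

This is the axiom for partial functionality; its first-order frame correspondent is forall x forall y forall z (Rxy & Rxz -> y = z).
(a): fails — w0 sees both w0 and w1.
(b): fails — 0 sees both 3 and 4.
(c): fails — v sees both u and v.
(d): holds.
Valid on: (d).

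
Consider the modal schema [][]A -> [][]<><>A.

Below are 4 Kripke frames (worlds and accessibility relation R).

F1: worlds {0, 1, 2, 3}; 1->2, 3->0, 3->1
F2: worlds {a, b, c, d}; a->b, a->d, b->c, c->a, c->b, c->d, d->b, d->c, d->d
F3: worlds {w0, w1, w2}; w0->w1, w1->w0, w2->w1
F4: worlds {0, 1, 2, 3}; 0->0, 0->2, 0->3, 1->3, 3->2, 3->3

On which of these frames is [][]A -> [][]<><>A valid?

F2, F3

Frame correspondent (Sahlqvist): forall x forall z (x R^2 z -> exists w (x R^2 w & z R^2 w)) — i.e. a generalized confluence (Geach) condition.
F1: fails — 3R²2 but no w with 3R²w and 2R²w.
F2: ✓.
F3: ✓.
F4: fails — 0R²2 but no w with 0R²w and 2R²w.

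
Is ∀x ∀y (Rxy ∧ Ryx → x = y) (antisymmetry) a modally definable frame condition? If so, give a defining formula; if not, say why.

Not modally definable

Any modally definable frame class is closed under surjective bounded morphisms.
The 4-cycle (worlds w0,w1,w2,w3 with w0→w1→w2→w3→w0) is antisymmetric. Sending even-indexed worlds to • and odd-indexed worlds to ∘ is a surjective bounded morphism onto the two-world frame with •↔∘, which is not antisymmetric.
So the class is not modally definable.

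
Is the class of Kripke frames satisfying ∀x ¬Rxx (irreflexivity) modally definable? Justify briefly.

Not modally definable

Modal frame validity is preserved under surjective bounded morphisms.
The 3-cycle (worlds a,b,c with a→b→c→a) is irreflexive, and the map sending every world to a single reflexive point • is a surjective bounded morphism (forth: every edge maps to (•,•); back: every world has a successor). So any modal formula valid on the 3-cycle is also valid on the reflexive point, which is not irreflexive.
Hence irreflexivity is not modally definable.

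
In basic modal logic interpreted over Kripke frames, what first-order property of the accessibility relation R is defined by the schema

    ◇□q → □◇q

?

Suppose ◇□q→□◇q is valid. Take Rxy, Rxz and set V(q)={w : Ryw}. Then □q at y so ◇□q at x, so □◇q at x, so ◇q at z, giving w with Rzw and Ryw.
Conversely, on a frame with convergence the schema holds at every world under every valuation.
Frame condition: ∀x ∀y ∀z (Rxy ∧ Rxz → ∃w (Ryw ∧ Rzw)).

convergence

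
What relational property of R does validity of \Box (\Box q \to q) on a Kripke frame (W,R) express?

shift-reflexivity

Suppose □(□q→q) is valid. Take Rxy and set V(q)={w : Ryw}. Then at y, □q holds; since □(□q→q) at x, □q→q at y, so q at y, i.e. Ryy.
The converse is a direct semantic check.
So the correspondent is shift-reflexivity.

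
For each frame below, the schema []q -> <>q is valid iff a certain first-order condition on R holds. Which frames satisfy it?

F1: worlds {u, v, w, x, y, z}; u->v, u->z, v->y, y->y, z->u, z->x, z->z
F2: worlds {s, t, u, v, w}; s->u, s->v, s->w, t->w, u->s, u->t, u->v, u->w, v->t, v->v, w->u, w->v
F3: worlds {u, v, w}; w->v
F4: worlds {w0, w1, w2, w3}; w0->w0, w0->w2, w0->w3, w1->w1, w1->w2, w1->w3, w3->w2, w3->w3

Frame correspondent (Sahlqvist): forall x exists y Rxy — i.e. seriality.
F1: fails — world w has no successor.
F2: holds.
F3: fails — world u has no successor.
F4: fails — world w2 has no successor.

F2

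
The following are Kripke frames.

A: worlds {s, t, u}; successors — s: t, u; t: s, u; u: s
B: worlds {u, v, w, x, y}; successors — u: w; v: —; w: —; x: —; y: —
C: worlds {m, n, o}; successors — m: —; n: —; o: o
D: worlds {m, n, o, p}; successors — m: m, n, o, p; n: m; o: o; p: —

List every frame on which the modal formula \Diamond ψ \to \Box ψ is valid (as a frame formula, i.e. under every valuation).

B, C

Frame correspondent (Sahlqvist): \forall x \forall y \forall z (Rxy \wedge Rxz \to y = z) — i.e. partial functionality.
A: fails — s sees both t and u.
B: holds.
C: holds.
D: fails — m sees both m and n.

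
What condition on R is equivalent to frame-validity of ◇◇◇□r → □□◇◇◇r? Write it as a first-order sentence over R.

∀x ∀y ∀z ((xR³y ∧ xR²z) → ∃w (yRw ∧ zR³w))

This is a Sahlqvist (Geach-type) schema ◇^3□^1r → □^2◇^3r.
Minimal-valuation argument: fix x; take any y with xR^3y and any z with xR^2z. Set V(r) to the set of worlds R-reachable from y in exactly 1 step. Then □^1r holds at y, so the antecedent holds at x; validity forces ◇^3r at z, giving a w with zR^3w and yR^1w.
First-order correspondent: ∀x ∀y ∀z ((xR³y ∧ xR²z) → ∃w (yRw ∧ zR³w)).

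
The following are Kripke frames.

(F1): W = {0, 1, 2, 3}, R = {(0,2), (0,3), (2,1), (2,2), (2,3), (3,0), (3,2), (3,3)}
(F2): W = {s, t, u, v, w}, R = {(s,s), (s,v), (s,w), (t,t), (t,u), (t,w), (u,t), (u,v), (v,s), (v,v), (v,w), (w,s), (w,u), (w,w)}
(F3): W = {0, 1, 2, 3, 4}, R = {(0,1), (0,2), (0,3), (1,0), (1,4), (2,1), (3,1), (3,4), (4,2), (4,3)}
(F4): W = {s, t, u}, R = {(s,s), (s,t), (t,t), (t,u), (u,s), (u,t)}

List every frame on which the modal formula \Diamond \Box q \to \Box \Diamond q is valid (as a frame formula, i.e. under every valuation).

(F4)

The schema corresponds to convergence: \forall x \forall y \forall z (Rxy \wedge Rxz \to \exists w (Ryw \wedge Rzw)).
(F1): fails — R23 and R21 but 3 and 1 have no common successor.
(F2): fails — Rtw and Rtu but w and u have no common successor.
(F3): fails — R02 and R01 but 2 and 1 have no common successor.
(F4): satisfies the condition.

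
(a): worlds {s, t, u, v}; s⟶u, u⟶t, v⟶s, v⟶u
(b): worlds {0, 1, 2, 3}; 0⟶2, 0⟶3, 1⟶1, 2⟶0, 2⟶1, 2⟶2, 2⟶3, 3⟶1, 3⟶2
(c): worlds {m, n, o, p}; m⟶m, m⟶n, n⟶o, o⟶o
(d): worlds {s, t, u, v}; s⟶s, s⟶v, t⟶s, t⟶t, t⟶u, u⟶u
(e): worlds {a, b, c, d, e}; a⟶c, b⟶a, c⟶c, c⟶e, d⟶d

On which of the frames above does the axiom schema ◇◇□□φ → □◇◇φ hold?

(b), (c)

Frame correspondent (Sahlqvist): ∀x ∀y ∀z ((xR²y ∧ xRz) → ∃w (yR²w ∧ zR²w)) — i.e. a generalized confluence (Geach) condition.
(a): fails — sR²t, sRu but no w with tR²w and uR²w.
(b): condition met.
(c): condition met.
(d): fails — sR²s, sRv but no w with sR²w and vR²w.
(e): fails — aR²e, aRc but no w with eR²w and cR²w.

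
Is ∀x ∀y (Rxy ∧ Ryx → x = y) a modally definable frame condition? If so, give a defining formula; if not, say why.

Modal frame validity is preserved under surjective bounded morphisms.
The 6-cycle (worlds a,b,c,d,e,f with a→b→c→d→e→f→a) is antisymmetric. Sending even-indexed worlds to s and odd-indexed worlds to t is a surjective bounded morphism onto the two-world frame with s↔t, which is not antisymmetric.
So no modal formula (or set of formulas) defines exactly the antisymmetric frames.

Not modally definable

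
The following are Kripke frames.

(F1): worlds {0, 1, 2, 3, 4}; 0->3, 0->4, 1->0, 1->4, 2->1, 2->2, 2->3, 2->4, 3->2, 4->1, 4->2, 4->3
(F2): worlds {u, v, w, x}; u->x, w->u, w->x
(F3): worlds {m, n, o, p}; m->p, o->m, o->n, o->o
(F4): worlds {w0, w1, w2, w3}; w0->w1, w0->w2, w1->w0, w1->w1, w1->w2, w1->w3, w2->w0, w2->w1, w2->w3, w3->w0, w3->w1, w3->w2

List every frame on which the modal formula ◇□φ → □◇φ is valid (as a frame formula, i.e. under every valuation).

(F4)

Frame correspondent (Sahlqvist): ∀x ∀y ∀z (Rxy ∧ Rxz → ∃w (Ryw ∧ Rzw)) — i.e. convergence.
(F1): fails — R23 and R21 but 3 and 1 have no common successor.
(F2): fails — Rux and Rux but x and x have no common successor.
(F3): fails — Rmp and Rmp but p and p have no common successor.
(F4): holds.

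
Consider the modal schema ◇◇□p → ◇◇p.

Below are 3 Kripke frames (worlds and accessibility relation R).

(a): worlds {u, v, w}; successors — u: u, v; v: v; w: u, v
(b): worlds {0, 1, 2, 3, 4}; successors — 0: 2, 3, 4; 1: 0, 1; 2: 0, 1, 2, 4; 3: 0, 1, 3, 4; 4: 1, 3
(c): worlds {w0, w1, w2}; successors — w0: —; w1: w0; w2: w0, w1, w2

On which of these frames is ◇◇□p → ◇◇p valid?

(a), (b)

The schema corresponds to a generalized confluence (Geach) condition: ∀x ∀y (xR²y → ∃w (yRw ∧ xR²w)).
(a): condition met.
(b): condition met.
(c): fails — w2R²w0 but no w with w0Rw and w2R²w.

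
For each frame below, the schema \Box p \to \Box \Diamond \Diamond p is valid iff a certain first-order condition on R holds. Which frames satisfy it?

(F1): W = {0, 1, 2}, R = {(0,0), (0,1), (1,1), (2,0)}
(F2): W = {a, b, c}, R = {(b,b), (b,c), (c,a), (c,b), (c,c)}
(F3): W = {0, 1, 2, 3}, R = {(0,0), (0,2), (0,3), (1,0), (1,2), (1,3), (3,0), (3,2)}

The schema corresponds to a generalized confluence (Geach) condition: \forall x \forall z (xRz \to \exists w (xRw \wedge z R^2 w)).
(F1): holds.
(F2): fails — cRa but no w with cRw and aR²w.
(F3): fails — 0R2 but no w with 0Rw and 2R²w.
Valid on: (F1).

(F1)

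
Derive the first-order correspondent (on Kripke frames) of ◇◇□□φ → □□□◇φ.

∀x ∀y ∀z ((xR²y ∧ xR³z) → ∃w (yR²w ∧ zRw))

This is a Sahlqvist (Geach-type) schema ◇^2□^2φ → □^3◇^1φ.
First-order correspondent: ∀x ∀y ∀z ((xR²y ∧ xR³z) → ∃w (yR²w ∧ zRw)).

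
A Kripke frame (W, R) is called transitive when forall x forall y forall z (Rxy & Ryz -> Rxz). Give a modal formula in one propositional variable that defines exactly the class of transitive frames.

A defining formula is □q → □□q (the 4 axiom).
Suppose □q→□□q is valid. Take Rxy, Ryz and set V(q)={w : Rxw}. Then □q at x, so □□q at x, so □q at y, so q at z, i.e. Rxz.

□q → □□q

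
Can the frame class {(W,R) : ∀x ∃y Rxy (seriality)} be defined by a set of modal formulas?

Yes, by □r → ◇r

Yes: it is seriality, defined by the D schema □r → ◇r.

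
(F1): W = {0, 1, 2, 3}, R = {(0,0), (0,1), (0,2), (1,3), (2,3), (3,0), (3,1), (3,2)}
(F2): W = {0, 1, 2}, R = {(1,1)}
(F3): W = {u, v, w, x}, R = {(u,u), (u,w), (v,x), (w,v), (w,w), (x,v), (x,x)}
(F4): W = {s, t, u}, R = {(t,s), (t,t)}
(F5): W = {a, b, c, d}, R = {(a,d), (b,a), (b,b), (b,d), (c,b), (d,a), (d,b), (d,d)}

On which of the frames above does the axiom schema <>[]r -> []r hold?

(F2)

Frame correspondent (Sahlqvist): forall x forall y forall z (Rxy & Rxz -> Ryz) — i.e. the Euclidean property.
(F1): fails — R02 and R00 but not R20.
(F2): holds.
(F3): fails — Ruw and Ruu but not Rwu.
(F4): fails — Rts and Rtt but not Rst.
(F5): fails — Rba and Rbb but not Rab.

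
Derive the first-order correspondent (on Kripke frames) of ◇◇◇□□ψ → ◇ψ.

This is a Sahlqvist (Geach-type) schema ◇^3□^2ψ → □^0◇^1ψ.
Minimal-valuation argument: fix x; take any y with xR^3y and any z with xR^0z. Set V(ψ) to the set of worlds R-reachable from y in exactly 2 steps. Then □^2ψ holds at y, so the antecedent holds at x; validity forces ◇^1ψ at z, giving a w with zR^1w and yR^2w.
First-order correspondent: ∀x ∀y (xR³y → ∃w (yR²w ∧ xRw)).

∀x ∀y (xR³y → ∃w (yR²w ∧ xRw))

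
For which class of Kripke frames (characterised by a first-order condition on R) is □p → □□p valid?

transitivity

Suppose □p→□□p is valid. Take Rxy, Ryz and set V(p)={w : Rxw}. Then □p at x, so □□p at x, so □p at y, so p at z, i.e. Rxz.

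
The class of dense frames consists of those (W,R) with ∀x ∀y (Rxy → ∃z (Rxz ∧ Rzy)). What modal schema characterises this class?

A defining formula is □□q → □q (the C4 axiom).
Suppose □□q→□q is valid. Take Rxy and set V(q)={w : xR²w}. Then □□q at x, so □q at x, so q at y, i.e. ∃z(Rxz∧Rzy).

□□q → □q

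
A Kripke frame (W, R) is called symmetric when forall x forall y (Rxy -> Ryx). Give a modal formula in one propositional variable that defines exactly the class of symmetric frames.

A defining formula is ψ → □◇ψ (the B axiom).
Suppose ψ→□◇ψ is valid. Take Rxy and set V(ψ)={x}. Then ψ at x, so □◇ψ at x, so ◇ψ at y, so some z with Ryz has ψ; z=x, i.e. Ryx.

ψ → □◇ψ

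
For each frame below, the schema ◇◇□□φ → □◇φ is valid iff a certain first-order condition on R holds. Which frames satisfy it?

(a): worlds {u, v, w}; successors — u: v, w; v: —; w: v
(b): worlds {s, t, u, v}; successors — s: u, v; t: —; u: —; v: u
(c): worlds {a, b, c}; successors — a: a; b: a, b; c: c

The schema corresponds to a generalized confluence (Geach) condition: ∀x ∀y ∀z ((xR²y ∧ xRz) → ∃w (yR²w ∧ zRw)).
(a): fails — uR²v, uRv but no t with vR²t and vRt.
(b): fails — sR²u, sRu but no w with uR²w and uRw.
(c): satisfies the condition.

(c)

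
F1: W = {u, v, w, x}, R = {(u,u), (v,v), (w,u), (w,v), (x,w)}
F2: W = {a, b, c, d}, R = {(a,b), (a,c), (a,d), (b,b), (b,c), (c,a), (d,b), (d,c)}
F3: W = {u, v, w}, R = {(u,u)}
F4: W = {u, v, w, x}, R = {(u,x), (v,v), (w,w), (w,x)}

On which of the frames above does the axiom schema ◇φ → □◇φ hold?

This is the axiom for the Euclidean property; its first-order frame correspondent is ∀x ∀y ∀z (Rxy ∧ Rxz → Ryz).
F1: fails — Rwu and Rwv but not Ruv.
F2: fails — Rab and Rad but not Rbd.
F3: condition met.
F4: fails — Rux and Rux but not Rxx.

F3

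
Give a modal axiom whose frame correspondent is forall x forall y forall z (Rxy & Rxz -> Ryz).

This is the Euclidean property; the standard corresponding axiom is 5: ◇q → □◇q.

◇q → □◇q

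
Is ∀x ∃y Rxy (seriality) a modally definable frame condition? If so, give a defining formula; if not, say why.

The condition is seriality. A defining modal formula is □r → ◇r.

Yes, by □r → ◇r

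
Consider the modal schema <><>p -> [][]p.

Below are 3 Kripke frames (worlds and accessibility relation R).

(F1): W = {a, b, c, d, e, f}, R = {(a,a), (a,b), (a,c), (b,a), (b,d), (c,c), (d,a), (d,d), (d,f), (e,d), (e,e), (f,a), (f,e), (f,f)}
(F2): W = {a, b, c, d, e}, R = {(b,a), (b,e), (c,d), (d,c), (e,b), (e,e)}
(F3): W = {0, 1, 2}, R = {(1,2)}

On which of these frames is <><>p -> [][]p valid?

The schema corresponds to a generalized confluence (Geach) condition: forall x forall y forall z ((x R^2 y & x R^2 z) -> exists w (y = w & z = w)).
(F1): fails — aR²a, aR²b but a ≠ b.
(F2): fails — bR²b, bR²e but b ≠ e.
(F3): ✓.
Valid on: (F3).

(F3)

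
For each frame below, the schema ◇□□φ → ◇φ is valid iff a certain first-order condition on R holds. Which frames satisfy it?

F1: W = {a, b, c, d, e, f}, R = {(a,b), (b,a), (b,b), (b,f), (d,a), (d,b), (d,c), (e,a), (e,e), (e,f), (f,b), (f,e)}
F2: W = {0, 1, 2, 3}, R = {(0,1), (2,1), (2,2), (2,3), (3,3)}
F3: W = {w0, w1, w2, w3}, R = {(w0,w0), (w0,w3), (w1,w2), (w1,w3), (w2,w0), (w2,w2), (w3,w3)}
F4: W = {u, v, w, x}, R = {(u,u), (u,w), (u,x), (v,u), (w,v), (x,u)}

This is the axiom for a generalized confluence (Geach) condition; its first-order frame correspondent is ∀x ∀y (xRy → ∃w (yR²w ∧ xRw)).
F1: fails — dRc but no w with cR²w and dRw.
F2: fails — 0R1 but no w with 1R²w and 0Rw.
F3: holds.
F4: fails — wRv but no t with vR²t and wRt.
Valid on: F3.

F3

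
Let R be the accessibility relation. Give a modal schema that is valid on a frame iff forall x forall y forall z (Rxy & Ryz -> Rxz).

The condition is transitivity. The 4 schema □ψ → □□ψ defines it.
Suppose □ψ→□□ψ is valid. Take Rxy, Ryz and set V(ψ)={w : Rxw}. Then □ψ at x, so □□ψ at x, so □ψ at y, so ψ at z, i.e. Rxz.

□ψ → □□ψ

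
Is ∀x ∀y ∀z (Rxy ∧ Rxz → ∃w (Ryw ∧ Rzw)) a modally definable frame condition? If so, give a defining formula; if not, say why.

Yes, by ◇□r → □◇r

The condition is convergence. A defining modal formula is ◇□r → □◇r.
Suppose ◇□r→□◇r is valid. Take Rxy, Rxz and set V(r)={w : Ryw}. Then □r at y so ◇□r at x, so □◇r at x, so ◇r at z, giving w with Rzw and Ryw.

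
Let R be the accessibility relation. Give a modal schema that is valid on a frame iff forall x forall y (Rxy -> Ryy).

The condition is shift-reflexivity. The T□ schema □(□s → s) defines it.
Suppose □(□s→s) is valid. Take Rxy and set V(s)={w : Ryw}. Then at y, □s holds; since □(□s→s) at x, □s→s at y, so s at y, i.e. Ryy.

□(□s → s)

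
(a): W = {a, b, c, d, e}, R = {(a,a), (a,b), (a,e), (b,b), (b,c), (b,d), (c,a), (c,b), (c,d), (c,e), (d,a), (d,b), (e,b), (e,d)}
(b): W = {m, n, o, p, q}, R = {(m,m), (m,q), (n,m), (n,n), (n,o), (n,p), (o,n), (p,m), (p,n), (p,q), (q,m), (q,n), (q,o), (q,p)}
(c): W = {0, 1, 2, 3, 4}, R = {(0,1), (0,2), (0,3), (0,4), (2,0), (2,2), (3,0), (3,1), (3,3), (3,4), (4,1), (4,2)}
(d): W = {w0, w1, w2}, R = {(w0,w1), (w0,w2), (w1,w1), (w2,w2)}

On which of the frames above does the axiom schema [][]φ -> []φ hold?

(a), (b), (d)

This is the axiom for density; its first-order frame correspondent is forall x forall y (Rxy -> exists z (Rxz & Rzy)).
(a): holds.
(b): holds.
(c): fails — R41 but no z with R4z and Rz1.
(d): holds.
Valid on: (a), (b), (d).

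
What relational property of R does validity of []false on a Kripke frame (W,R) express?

emptiness of R: forall x forall y ~Rxy

□⊥ is valid iff no world has any successor (otherwise □⊥ fails at any world with one).
Conversely, any frame satisfying forall x forall y ~Rxy validates the schema.
Frame condition: forall x forall y ~Rxy.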